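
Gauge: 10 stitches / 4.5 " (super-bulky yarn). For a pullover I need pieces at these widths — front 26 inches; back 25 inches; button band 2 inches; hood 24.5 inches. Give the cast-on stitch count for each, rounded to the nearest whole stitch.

front 58; back 56; button band 4; hood 54.

Rate = 10/4.5 = 2.222 sts per in.
front: 26 × 2.222 = 57.78 → 58.
back: 25 × 2.222 = 55.56 → 56.
button band: 2 × 2.222 = 4.44 → 4.
hood: 24.5 × 2.222 = 54.44 → 54.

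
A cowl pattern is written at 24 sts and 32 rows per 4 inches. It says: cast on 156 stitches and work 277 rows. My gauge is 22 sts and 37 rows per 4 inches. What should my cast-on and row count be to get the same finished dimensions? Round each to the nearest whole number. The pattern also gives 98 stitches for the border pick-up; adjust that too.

Cast on 143 stitches; work 320 rows; border pick-up 90 stitches.

Stitches: 156 × 22/24 = 143.00 → 143.
Rows: 277 × 37/32 = 320.28 → 320.
border pick-up: 98 × 22/24 = 89.83 → 90.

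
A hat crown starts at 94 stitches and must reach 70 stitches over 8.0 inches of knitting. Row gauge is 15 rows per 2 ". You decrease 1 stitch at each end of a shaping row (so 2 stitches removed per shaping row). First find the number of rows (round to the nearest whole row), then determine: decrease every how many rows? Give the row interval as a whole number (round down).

Decrease every 5th row.

Rows = 8.0 × 7.5 = 60.0 → 60 rows.
Stitches to remove: 24 → 12 shaping rows (at 2 st each).
60 / 12 = 5.00 → every 5 rows.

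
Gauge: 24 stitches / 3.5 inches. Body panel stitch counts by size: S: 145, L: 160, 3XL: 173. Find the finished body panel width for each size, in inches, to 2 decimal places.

24/3.5 = 6.857 sts per in.
S: 145 / 6.857 = 21.146 → 21.15 in.
L: 160 / 6.857 = 23.333 → 23.33 in.
3XL: 173 / 6.857 = 25.229 → 25.23 in.

S 21.15 inches; L 23.33 inches; 3XL 25.23 inches.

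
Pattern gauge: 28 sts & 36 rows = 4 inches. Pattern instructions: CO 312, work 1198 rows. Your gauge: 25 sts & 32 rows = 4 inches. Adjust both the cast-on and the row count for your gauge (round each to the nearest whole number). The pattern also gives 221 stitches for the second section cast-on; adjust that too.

Cast on 279 stitches; work 1065 rows; second section cast-on 197 stitches.

Stitches: 312 × 25/28 = 278.57 → 279.
Rows: 1198 × 32/36 = 1064.89 → 1065.
second section cast-on: 221 × 25/28 = 197.32 → 197.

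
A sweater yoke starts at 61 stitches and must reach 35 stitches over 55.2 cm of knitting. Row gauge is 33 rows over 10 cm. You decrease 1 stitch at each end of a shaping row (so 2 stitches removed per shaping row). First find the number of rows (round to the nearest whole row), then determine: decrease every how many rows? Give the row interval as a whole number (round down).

Decrease every 14th row.

Rows = 55.2 × 3.3 = 182.2 → 182 rows.
Stitches to remove: 26 → 13 shaping rows (at 2 st each).
182 / 13 = 14.00 → every 14 rows.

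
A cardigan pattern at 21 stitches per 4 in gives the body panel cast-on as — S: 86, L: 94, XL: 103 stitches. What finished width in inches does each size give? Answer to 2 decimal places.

21/4 = 5.25 sts per in.
S: 86 / 5.25 = 16.381 → 16.38 in.
L: 94 / 5.25 = 17.905 → 17.90 in.
XL: 103 / 5.25 = 19.619 → 19.62 in.

S 16.38 inches; L 17.90 inches; XL 19.62 inches.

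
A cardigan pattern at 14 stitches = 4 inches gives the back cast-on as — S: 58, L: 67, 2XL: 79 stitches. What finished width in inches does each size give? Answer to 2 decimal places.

S 16.57 inches; L 19.14 inches; 2XL 22.57 inches.

14/4 = 3.5 sts per in.
S: 58 / 3.5 = 16.571 → 16.57 in.
L: 67 / 3.5 = 19.143 → 19.14 in.
2XL: 79 / 3.5 = 22.571 → 22.57 in.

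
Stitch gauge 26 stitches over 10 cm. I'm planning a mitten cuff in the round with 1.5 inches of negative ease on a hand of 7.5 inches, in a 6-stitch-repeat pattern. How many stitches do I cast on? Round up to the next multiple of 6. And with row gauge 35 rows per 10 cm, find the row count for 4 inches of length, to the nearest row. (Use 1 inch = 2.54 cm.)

Cast on 42 stitches; work 36 rows.

Finished = 7.5 − 1.5 = 6 inches.
6 inches × 2.54 = 15.24 cm.
26/10 = 2.6 sts per cm; 15.24 × 2.6 = 39.62 sts.
Next multiple of 6 → 42.
4 inches = 10.16 cm; × 3.5 = 35.56 → 36 rows.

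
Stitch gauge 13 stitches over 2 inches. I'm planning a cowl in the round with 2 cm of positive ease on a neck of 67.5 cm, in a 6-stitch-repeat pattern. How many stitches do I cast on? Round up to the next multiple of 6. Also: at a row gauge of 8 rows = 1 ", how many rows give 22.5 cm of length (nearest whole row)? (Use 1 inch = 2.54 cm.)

Finished = 67.5 + 2 = 69.5 cm.
69.5 cm × 1/2.54 = 27.36 inches.
13/2 = 6.5 sts per in; 27.36 × 6.5 = 177.85 sts.
Next multiple of 6 → 180.
22.5 cm = 8.86 inches; × 8 = 70.87 → 71 rows.

Cast on 180 stitches; work 71 rows.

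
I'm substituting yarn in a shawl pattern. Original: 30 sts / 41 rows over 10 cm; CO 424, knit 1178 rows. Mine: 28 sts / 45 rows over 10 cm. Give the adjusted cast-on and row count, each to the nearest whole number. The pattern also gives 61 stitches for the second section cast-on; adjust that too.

Stitches: 424 × 28/30 = 395.73 → 396.
Rows: 1178 × 45/41 = 1292.93 → 1293.
second section cast-on: 61 × 28/30 = 56.93 → 57.

Cast on 396 stitches; work 1293 rows; second section cast-on 57 stitches.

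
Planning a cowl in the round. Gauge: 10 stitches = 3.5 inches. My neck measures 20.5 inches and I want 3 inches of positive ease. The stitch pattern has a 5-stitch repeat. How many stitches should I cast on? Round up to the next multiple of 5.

Finished = 20.5 + 3 = 23.5 inches.
10 / 3.5 = 2.857 sts/in.
23.5 × 2.857 = 67.14 sts.
Next multiple of 5: 70.

CO 70 sts.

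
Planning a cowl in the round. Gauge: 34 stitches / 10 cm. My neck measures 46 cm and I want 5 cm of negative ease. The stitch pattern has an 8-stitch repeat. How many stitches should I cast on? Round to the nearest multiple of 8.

136 stitches.

Finished = 46 − 5 = 41 cm.
34 / 10 = 3.4 sts/cm.
41 × 3.4 = 139.40 sts.
Nearest multiple of 8: 136.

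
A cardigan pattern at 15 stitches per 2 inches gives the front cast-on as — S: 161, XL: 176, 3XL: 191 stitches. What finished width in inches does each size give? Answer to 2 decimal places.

S 21.47 inches; XL 23.47 inches; 3XL 25.47 inches.

15/2 = 7.5 sts per in.
S: 161 / 7.5 = 21.467 → 21.47 in.
XL: 176 / 7.5 = 23.467 → 23.47 in.
3XL: 191 / 7.5 = 25.467 → 25.47 in.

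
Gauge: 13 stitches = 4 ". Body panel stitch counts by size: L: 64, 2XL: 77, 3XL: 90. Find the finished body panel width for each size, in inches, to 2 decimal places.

L 19.69 inches; 2XL 23.69 inches; 3XL 27.69 inches.

13/4 = 3.25 sts per in.
L: 64 / 3.25 = 19.692 → 19.69 in.
2XL: 77 / 3.25 = 23.692 → 23.69 in.
3XL: 90 / 3.25 = 27.692 → 27.69 in.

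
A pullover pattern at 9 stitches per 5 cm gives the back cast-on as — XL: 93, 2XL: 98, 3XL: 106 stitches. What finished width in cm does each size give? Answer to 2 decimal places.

9/5 = 1.8 sts per cm.
XL: 93 / 1.8 = 51.667 → 51.67 cm.
2XL: 98 / 1.8 = 54.444 → 54.44 cm.
3XL: 106 / 1.8 = 58.889 → 58.89 cm.

XL 51.67 cm; 2XL 54.44 cm; 3XL 58.89 cm.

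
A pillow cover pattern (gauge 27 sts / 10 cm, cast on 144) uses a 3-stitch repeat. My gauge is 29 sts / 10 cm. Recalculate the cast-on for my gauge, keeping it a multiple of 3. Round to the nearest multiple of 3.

144 × 29 / 27 = 154.67.
Nearest multiple of 3: 156.

156 stitches.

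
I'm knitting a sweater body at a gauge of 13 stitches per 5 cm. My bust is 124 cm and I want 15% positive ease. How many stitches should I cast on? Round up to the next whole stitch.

CO 371 sts.

Finished = 124 × 1.15 = 142.60 cm.
13 / 5 = 2.6 sts per cm.
142.60 × 2.6 = 370.76 sts.
→ 371 sts.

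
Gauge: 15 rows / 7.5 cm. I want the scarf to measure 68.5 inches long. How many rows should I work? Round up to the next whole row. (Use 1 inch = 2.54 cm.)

68.5 in = 173.99 cm.
15 rows / 7.5 cm = 2 rows per cm.
173.99 × 2 = 347.98 rows.
Round up → 348.

Work 348 rows.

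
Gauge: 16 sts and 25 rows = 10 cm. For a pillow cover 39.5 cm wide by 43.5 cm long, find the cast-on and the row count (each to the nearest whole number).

Cast on 63 stitches and work 109 rows.

Stitch gauge = 16/10 = 1.6 sts/cm; 39.5 × 1.6 = 63.20 → 63 sts.
Row gauge = 25/10 = 2.5 rows/cm; 43.5 × 2.5 = 108.75 → 109 rows.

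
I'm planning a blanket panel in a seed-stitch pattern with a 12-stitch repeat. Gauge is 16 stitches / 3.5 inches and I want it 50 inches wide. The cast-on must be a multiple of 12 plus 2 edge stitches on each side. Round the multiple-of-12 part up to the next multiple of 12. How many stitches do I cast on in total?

232 stitches.

16 / 3.5 = 4.571 sts per inch.
50 × 4.571 = 228.57 sts.
Less 4 edge sts → 224.57 for the repeat.
Next multiple of 12: 228.
Add back 4 edge sts → 232.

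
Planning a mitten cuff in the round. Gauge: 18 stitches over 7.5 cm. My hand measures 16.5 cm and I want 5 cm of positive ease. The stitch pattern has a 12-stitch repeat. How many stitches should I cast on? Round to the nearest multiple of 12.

Finished = 16.5 + 5 = 21.5 cm.
18 / 7.5 = 2.4 sts/cm.
21.5 × 2.4 = 51.60 sts.
Nearest multiple of 12: 48.

48 stitches.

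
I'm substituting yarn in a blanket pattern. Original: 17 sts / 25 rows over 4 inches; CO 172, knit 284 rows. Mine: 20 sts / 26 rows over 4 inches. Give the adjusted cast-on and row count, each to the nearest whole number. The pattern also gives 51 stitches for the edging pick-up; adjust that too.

Cast on 202 stitches; work 295 rows; edging pick-up 60 stitches.

Stitches: 172 × 20/17 = 202.35 → 202.
Rows: 284 × 26/25 = 295.36 → 295.
edging pick-up: 51 × 20/17 = 60.00 → 60.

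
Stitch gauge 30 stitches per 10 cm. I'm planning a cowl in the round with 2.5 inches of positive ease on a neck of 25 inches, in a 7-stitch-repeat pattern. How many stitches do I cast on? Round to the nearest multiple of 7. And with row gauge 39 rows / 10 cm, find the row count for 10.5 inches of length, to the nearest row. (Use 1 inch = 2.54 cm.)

Finished = 25 + 2.5 = 27.5 inches.
27.5 inches × 2.54 = 69.85 cm.
30/10 = 3 sts per cm; 69.85 × 3 = 209.55 sts.
Nearest multiple of 7 → 210.
10.5 inches = 26.67 cm; × 3.9 = 104.01 → 104 rows.

Cast on 210 stitches; work 104 rows.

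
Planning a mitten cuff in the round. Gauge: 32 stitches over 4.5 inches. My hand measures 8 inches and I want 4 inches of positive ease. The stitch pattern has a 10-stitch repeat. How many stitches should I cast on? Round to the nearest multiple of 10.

Finished = 8 + 4 = 12 inches.
32 / 4.5 = 7.111 sts/in.
12 × 7.111 = 85.33 sts.
Nearest multiple of 10: 90.

CO 90 sts.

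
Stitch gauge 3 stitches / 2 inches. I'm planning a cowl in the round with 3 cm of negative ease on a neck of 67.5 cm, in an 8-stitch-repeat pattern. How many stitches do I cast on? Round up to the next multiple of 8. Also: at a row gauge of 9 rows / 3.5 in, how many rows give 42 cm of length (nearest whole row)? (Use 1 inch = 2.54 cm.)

Cast on 40 stitches; work 43 rows.

Finished = 67.5 − 3 = 64.5 cm.
64.5 cm × 1/2.54 = 25.39 inches.
3/2 = 1.5 sts per in; 25.39 × 1.5 = 38.09 sts.
Next multiple of 8 → 40.
42 cm = 16.54 inches; × 2.571 = 42.52 → 43 rows.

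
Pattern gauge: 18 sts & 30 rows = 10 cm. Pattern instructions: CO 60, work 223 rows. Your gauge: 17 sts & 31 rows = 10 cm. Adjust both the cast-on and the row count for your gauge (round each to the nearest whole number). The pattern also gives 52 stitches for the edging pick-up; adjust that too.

Cast on 57 stitches; work 230 rows; edging pick-up 49 stitches.

Stitches: 60 × 17/18 = 56.67 → 57.
Rows: 223 × 31/30 = 230.43 → 230.
edging pick-up: 52 × 17/18 = 49.11 → 49.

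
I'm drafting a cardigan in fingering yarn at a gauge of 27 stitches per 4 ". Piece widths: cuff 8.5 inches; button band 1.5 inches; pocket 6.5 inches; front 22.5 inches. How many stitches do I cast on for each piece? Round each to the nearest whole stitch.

cuff 57; button band 10; pocket 44; front 152.

Rate = 27/4 = 6.75 sts per in.
cuff: 8.5 × 6.75 = 57.38 → 57.
button band: 1.5 × 6.75 = 10.12 → 10.
pocket: 6.5 × 6.75 = 43.88 → 44.
front: 22.5 × 6.75 = 151.88 → 152.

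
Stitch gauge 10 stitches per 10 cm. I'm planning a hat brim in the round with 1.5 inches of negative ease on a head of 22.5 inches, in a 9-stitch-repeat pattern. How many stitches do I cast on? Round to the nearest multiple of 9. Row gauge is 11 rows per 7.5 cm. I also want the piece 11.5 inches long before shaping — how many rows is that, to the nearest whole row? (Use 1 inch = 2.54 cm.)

Finished = 22.5 − 1.5 = 21 inches.
21 inches × 2.54 = 53.34 cm.
10/10 = 1 sts per cm; 53.34 × 1 = 53.34 sts.
Nearest multiple of 9 → 54.
11.5 inches = 29.21 cm; × 1.467 = 42.84 → 43 rows.

Cast on 54 stitches; work 43 rows.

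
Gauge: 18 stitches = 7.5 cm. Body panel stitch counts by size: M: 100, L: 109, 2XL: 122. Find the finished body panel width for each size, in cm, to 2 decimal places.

M 41.67 cm; L 45.42 cm; 2XL 50.83 cm.

18/7.5 = 2.4 sts per cm.
M: 100 / 2.4 = 41.667 → 41.67 cm.
L: 109 / 2.4 = 45.417 → 45.42 cm.
2XL: 122 / 2.4 = 50.833 → 50.83 cm.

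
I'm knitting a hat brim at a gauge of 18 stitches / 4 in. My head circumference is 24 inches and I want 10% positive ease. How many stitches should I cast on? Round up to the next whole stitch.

119 stitches.

Finished = 24 × 1.10 = 26.40 in.
18 / 4 = 4.5 sts per inch.
26.40 × 4.5 = 118.80 sts.
→ 119 sts.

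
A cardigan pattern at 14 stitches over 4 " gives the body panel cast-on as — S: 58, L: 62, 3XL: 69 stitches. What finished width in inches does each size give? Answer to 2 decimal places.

14/4 = 3.5 sts per in.
S: 58 / 3.5 = 16.571 → 16.57 in.
L: 62 / 3.5 = 17.714 → 17.71 in.
3XL: 69 / 3.5 = 19.714 → 19.71 in.

S 16.57 inches; L 17.71 inches; 3XL 19.71 inches.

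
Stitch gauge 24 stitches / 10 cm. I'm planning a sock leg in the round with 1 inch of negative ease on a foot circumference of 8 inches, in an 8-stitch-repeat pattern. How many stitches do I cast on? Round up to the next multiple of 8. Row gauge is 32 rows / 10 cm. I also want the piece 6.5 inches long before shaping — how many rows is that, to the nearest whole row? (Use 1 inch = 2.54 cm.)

Finished = 8 − 1 = 7 inches.
7 inches × 2.54 = 17.78 cm.
24/10 = 2.4 sts per cm; 17.78 × 2.4 = 42.67 sts.
Next multiple of 8 → 48.
6.5 inches = 16.51 cm; × 3.2 = 52.83 → 53 rows.

Cast on 48 stitches; work 53 rows.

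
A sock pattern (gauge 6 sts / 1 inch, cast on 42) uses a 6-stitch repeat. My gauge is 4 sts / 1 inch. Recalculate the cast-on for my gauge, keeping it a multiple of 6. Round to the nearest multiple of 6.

30 stitches.

42 × 4 / 6 = 28.00.
Nearest multiple of 6: 30.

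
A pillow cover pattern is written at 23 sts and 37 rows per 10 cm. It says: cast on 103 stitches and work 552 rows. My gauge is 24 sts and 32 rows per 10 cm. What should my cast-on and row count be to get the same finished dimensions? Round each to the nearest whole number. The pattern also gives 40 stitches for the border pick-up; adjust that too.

Stitches: 103 × 24/23 = 107.48 → 107.
Rows: 552 × 32/37 = 477.41 → 477.
border pick-up: 40 × 24/23 = 41.74 → 42.

Cast on 107 stitches; work 477 rows; border pick-up 42 stitches.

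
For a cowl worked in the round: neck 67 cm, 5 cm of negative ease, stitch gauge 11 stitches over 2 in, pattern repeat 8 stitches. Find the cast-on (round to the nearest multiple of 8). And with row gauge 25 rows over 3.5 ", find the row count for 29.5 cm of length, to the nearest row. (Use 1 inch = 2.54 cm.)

Finished = 67 − 5 = 62 cm.
62 cm × 1/2.54 = 24.41 inches.
11/2 = 5.5 sts per in; 24.41 × 5.5 = 134.25 sts.
Nearest multiple of 8 → 136.
29.5 cm = 11.61 inches; × 7.143 = 82.96 → 83 rows.

Cast on 136 stitches; work 83 rows.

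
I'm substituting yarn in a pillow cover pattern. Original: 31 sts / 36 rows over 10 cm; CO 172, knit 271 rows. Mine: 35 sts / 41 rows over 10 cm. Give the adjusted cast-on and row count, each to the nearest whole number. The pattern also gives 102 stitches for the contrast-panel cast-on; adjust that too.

Stitches: 172 × 35/31 = 194.19 → 194.
Rows: 271 × 41/36 = 308.64 → 309.
contrast-panel cast-on: 102 × 35/31 = 115.16 → 115.

Cast on 194 stitches; work 309 rows; contrast-panel cast-on 115 stitches.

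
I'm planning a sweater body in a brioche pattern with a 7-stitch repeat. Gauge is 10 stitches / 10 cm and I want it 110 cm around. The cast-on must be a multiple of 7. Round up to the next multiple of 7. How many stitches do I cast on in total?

10 / 10 = 1 sts per cm.
110 × 1 = 110.00 sts.
Next multiple of 7: 112.

112 stitches.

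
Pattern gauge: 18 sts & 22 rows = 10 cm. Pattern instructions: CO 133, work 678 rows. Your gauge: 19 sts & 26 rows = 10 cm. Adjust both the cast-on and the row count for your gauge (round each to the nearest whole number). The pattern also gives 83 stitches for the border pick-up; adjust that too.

Stitches: 133 × 19/18 = 140.39 → 140.
Rows: 678 × 26/22 = 801.27 → 801.
border pick-up: 83 × 19/18 = 87.61 → 88.

Cast on 140 stitches; work 801 rows; border pick-up 88 stitches.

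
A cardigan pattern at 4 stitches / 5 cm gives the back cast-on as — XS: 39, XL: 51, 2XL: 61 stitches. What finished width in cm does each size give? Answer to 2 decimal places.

4/5 = 0.8 sts per cm.
XS: 39 / 0.8 = 48.750 → 48.75 cm.
XL: 51 / 0.8 = 63.750 → 63.75 cm.
2XL: 61 / 0.8 = 76.250 → 76.25 cm.

XS 48.75 cm; XL 63.75 cm; 2XL 76.25 cm.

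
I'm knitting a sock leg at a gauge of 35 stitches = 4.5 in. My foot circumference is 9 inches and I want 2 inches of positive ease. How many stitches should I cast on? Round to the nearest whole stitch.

Cast on 86 stitches.

Finished = 9 + 2 = 11 in.
35 / 4.5 = 7.778 sts per inch.
11.00 × 7.778 = 85.56 sts.
→ 86 sts.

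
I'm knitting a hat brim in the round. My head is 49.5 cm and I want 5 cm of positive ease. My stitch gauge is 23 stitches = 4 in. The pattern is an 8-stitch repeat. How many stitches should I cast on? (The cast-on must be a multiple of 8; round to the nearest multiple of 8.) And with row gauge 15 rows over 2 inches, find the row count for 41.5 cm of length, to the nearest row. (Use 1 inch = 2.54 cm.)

Cast on 120 stitches; work 123 rows.

Finished = 49.5 + 5 = 54.5 cm.
54.5 cm × 1/2.54 = 21.46 inches.
23/4 = 5.75 sts per in; 21.46 × 5.75 = 123.38 sts.
Nearest multiple of 8 → 120.
41.5 cm = 16.34 inches; × 7.5 = 122.54 → 123 rows.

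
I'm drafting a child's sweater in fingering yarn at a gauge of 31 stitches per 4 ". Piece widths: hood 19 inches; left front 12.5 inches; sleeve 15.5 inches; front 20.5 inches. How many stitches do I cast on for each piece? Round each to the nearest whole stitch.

hood 147; left front 97; sleeve 120; front 159.

Rate = 31/4 = 7.75 sts per in.
hood: 19 × 7.75 = 147.25 → 147.
left front: 12.5 × 7.75 = 96.88 → 97.
sleeve: 15.5 × 7.75 = 120.12 → 120.
front: 20.5 × 7.75 = 158.88 → 159.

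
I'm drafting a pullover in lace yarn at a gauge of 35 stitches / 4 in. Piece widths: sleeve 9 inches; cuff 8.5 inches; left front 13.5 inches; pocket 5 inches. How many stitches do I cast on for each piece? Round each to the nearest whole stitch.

Rate = 35/4 = 8.75 sts per in.
sleeve: 9 × 8.75 = 78.75 → 79.
cuff: 8.5 × 8.75 = 74.38 → 74.
left front: 13.5 × 8.75 = 118.12 → 118.
pocket: 5 × 8.75 = 43.75 → 44.

sleeve 79; cuff 74; left front 118; pocket 44.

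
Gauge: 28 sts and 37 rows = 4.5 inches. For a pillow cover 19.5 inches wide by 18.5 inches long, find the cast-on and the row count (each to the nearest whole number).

Stitch gauge = 28/4.5 = 6.222 sts/in; 19.5 × 6.222 = 121.33 → 121 sts.
Row gauge = 37/4.5 = 8.222 rows/in; 18.5 × 8.222 = 152.11 → 152 rows.

Cast on 121 stitches and work 152 rows.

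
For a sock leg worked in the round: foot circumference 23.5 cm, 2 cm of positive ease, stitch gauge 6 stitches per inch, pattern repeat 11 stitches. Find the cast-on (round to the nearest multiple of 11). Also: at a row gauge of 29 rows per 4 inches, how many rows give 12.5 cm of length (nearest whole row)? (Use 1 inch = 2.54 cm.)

Finished = 23.5 + 2 = 25.5 cm.
25.5 cm × 1/2.54 = 10.04 inches.
6/1 = 6 sts per in; 10.04 × 6 = 60.24 sts.
Nearest multiple of 11 → 55.
12.5 cm = 4.92 inches; × 7.25 = 35.68 → 36 rows.

Cast on 55 stitches; work 36 rows.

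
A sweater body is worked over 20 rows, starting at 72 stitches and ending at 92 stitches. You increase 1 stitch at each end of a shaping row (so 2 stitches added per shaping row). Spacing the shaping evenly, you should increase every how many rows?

Increase every 2nd row.

Stitches to add: |92 − 72| = 20.
Shaping rows needed: 20 / 2 = 10.
20 rows / 10 = every 2 rows.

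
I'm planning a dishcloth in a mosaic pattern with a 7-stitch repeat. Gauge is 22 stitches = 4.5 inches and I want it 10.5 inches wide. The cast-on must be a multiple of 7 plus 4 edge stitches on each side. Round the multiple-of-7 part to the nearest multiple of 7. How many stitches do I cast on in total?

22 / 4.5 = 4.889 sts per inch.
10.5 × 4.889 = 51.33 sts.
Less 8 edge sts → 43.33 for the repeat.
Nearest multiple of 7: 42.
Add back 8 edge sts → 50.

50 stitches.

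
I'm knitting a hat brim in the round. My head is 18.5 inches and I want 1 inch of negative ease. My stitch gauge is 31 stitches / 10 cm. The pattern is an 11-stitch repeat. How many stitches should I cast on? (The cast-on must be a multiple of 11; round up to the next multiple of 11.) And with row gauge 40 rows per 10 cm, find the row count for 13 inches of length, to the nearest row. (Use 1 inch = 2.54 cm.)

Cast on 143 stitches; work 132 rows.

Finished = 18.5 − 1 = 17.5 inches.
17.5 inches × 2.54 = 44.45 cm.
31/10 = 3.1 sts per cm; 44.45 × 3.1 = 137.79 sts.
Next multiple of 11 → 143.
13 inches = 33.02 cm; × 4 = 132.08 → 132 rows.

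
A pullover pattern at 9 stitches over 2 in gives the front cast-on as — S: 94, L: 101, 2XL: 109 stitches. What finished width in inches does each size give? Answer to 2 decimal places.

9/2 = 4.5 sts per in.
S: 94 / 4.5 = 20.889 → 20.89 in.
L: 101 / 4.5 = 22.444 → 22.44 in.
2XL: 109 / 4.5 = 24.222 → 24.22 in.

S 20.89 inches; L 22.44 inches; 2XL 24.22 inches.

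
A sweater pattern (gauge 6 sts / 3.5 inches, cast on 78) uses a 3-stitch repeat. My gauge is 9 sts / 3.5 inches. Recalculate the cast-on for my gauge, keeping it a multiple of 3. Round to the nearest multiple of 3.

117 stitches.

78 × 9 / 6 = 117.00.
Nearest multiple of 3: 117.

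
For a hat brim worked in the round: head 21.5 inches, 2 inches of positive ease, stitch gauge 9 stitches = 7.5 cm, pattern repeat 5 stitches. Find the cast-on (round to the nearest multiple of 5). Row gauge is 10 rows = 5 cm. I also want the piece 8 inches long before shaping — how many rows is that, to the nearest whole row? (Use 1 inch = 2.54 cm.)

Cast on 70 stitches; work 41 rows.

Finished = 21.5 + 2 = 23.5 inches.
23.5 inches × 2.54 = 59.69 cm.
9/7.5 = 1.2 sts per cm; 59.69 × 1.2 = 71.63 sts.
Nearest multiple of 5 → 70.
8 inches = 20.32 cm; × 2 = 40.64 → 41 rows.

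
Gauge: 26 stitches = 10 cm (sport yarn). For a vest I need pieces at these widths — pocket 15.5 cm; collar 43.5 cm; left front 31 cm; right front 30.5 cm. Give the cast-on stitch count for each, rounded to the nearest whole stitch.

pocket 40; collar 113; left front 81; right front 79.

Rate = 26/10 = 2.6 sts per cm.
pocket: 15.5 × 2.6 = 40.30 → 40.
collar: 43.5 × 2.6 = 113.10 → 113.
left front: 31 × 2.6 = 80.60 → 81.
right front: 30.5 × 2.6 = 79.30 → 79.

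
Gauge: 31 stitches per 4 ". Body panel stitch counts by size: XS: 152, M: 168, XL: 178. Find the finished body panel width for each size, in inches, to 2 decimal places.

31/4 = 7.75 sts per in.
XS: 152 / 7.75 = 19.613 → 19.61 in.
M: 168 / 7.75 = 21.677 → 21.68 in.
XL: 178 / 7.75 = 22.968 → 22.97 in.

XS 19.61 inches; M 21.68 inches; XL 22.97 inches.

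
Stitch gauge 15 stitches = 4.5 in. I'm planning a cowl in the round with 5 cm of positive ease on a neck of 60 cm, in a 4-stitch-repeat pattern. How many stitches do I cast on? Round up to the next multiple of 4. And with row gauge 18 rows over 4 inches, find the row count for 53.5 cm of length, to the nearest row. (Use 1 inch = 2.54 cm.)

Finished = 60 + 5 = 65 cm.
65 cm × 1/2.54 = 25.59 inches.
15/4.5 = 3.333 sts per in; 25.59 × 3.333 = 85.30 sts.
Next multiple of 4 → 88.
53.5 cm = 21.06 inches; × 4.5 = 94.78 → 95 rows.

Cast on 88 stitches; work 95 rows.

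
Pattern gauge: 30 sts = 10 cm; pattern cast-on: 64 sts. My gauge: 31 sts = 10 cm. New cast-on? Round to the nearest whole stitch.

CO 66 sts.

Scale factor = 31 / 30 = 1.033.
64 × 31 / 30 = 66.13 sts.
→ 66 sts.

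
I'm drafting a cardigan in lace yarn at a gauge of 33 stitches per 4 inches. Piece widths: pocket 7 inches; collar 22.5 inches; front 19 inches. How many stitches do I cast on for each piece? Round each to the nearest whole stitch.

Rate = 33/4 = 8.25 sts per in.
pocket: 7 × 8.25 = 57.75 → 58.
collar: 22.5 × 8.25 = 185.62 → 186.
front: 19 × 8.25 = 156.75 → 157.

pocket 58; collar 186; front 157.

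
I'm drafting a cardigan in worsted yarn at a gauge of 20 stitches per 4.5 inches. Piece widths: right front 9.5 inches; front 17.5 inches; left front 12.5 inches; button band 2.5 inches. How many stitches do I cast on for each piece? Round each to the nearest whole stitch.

Rate = 20/4.5 = 4.444 sts per in.
right front: 9.5 × 4.444 = 42.22 → 42.
front: 17.5 × 4.444 = 77.78 → 78.
left front: 12.5 × 4.444 = 55.56 → 56.
button band: 2.5 × 4.444 = 11.11 → 11.

right front 42; front 78; left front 56; button band 11.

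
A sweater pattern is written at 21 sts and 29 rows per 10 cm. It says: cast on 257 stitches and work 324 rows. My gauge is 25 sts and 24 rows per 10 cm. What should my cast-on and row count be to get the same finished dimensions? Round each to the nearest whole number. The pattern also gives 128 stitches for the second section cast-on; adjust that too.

Stitches: 257 × 25/21 = 305.95 → 306.
Rows: 324 × 24/29 = 268.14 → 268.
second section cast-on: 128 × 25/21 = 152.38 → 152.

Cast on 306 stitches; work 268 rows; second section cast-on 152 stitches.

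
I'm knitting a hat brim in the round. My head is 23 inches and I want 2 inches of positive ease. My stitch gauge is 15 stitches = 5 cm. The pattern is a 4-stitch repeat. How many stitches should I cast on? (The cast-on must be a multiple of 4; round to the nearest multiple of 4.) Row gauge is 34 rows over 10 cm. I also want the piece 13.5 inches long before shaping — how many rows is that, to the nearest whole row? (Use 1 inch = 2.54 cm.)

Cast on 192 stitches; work 117 rows.

Finished = 23 + 2 = 25 inches.
25 inches × 2.54 = 63.50 cm.
15/5 = 3 sts per cm; 63.50 × 3 = 190.50 sts.
Nearest multiple of 4 → 192.
13.5 inches = 34.29 cm; × 3.4 = 116.59 → 117 rows.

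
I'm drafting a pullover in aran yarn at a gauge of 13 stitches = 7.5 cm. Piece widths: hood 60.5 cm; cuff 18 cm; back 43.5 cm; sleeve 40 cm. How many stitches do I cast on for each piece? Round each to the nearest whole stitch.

Rate = 13/7.5 = 1.733 sts per cm.
hood: 60.5 × 1.733 = 104.87 → 105.
cuff: 18 × 1.733 = 31.20 → 31.
back: 43.5 × 1.733 = 75.40 → 75.
sleeve: 40 × 1.733 = 69.33 → 69.

hood 105; cuff 31; back 75; sleeve 69.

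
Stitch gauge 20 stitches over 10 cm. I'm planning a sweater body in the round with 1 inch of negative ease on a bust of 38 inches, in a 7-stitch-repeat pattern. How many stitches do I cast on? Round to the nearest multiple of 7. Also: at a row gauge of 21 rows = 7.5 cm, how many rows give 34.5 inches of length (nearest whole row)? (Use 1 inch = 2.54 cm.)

Cast on 189 stitches; work 245 rows.

Finished = 38 − 1 = 37 inches.
37 inches × 2.54 = 93.98 cm.
20/10 = 2 sts per cm; 93.98 × 2 = 187.96 sts.
Nearest multiple of 7 → 189.
34.5 inches = 87.63 cm; × 2.8 = 245.36 → 245 rows.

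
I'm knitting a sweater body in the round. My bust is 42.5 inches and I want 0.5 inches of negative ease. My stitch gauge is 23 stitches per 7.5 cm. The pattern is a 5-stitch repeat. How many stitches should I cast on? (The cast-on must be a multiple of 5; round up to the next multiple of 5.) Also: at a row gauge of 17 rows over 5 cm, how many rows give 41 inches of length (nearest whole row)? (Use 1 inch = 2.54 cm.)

Finished = 42.5 − 0.5 = 42 inches.
42 inches × 2.54 = 106.68 cm.
23/7.5 = 3.067 sts per cm; 106.68 × 3.067 = 327.15 sts.
Next multiple of 5 → 330.
41 inches = 104.14 cm; × 3.4 = 354.08 → 354 rows.

Cast on 330 stitches; work 354 rows.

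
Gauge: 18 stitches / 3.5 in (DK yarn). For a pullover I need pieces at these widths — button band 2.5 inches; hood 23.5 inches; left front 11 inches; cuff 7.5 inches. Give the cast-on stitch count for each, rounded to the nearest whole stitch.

Rate = 18/3.5 = 5.143 sts per in.
button band: 2.5 × 5.143 = 12.86 → 13.
hood: 23.5 × 5.143 = 120.86 → 121.
left front: 11 × 5.143 = 56.57 → 57.
cuff: 7.5 × 5.143 = 38.57 → 39.

button band 13; hood 121; left front 57; cuff 39.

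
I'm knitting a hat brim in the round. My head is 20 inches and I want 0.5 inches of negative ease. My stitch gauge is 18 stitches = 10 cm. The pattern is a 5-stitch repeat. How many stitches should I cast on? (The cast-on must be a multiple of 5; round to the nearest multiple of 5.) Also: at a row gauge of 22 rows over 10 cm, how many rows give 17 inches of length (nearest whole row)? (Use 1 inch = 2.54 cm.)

Finished = 20 − 0.5 = 19.5 inches.
19.5 inches × 2.54 = 49.53 cm.
18/10 = 1.8 sts per cm; 49.53 × 1.8 = 89.15 sts.
Nearest multiple of 5 → 90.
17 inches = 43.18 cm; × 2.2 = 95.00 → 95 rows.

Cast on 90 stitches; work 95 rows.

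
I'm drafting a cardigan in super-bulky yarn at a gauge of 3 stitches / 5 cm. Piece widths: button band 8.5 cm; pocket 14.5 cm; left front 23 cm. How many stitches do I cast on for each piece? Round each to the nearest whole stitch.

Rate = 3/5 = 0.6 sts per cm.
button band: 8.5 × 0.6 = 5.10 → 5.
pocket: 14.5 × 0.6 = 8.70 → 9.
left front: 23 × 0.6 = 13.80 → 14.

button band 5; pocket 9; left front 14.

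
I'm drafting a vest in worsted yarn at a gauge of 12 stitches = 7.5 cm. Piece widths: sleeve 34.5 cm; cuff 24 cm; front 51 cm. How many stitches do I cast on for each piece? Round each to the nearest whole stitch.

Rate = 12/7.5 = 1.6 sts per cm.
sleeve: 34.5 × 1.6 = 55.20 → 55.
cuff: 24 × 1.6 = 38.40 → 38.
front: 51 × 1.6 = 81.60 → 82.

sleeve 55; cuff 38; front 82.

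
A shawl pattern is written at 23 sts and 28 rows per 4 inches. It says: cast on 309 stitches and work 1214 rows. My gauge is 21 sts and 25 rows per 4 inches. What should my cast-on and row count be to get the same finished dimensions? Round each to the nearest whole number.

Stitches: 309 × 21/23 = 282.13 → 282.
Rows: 1214 × 25/28 = 1083.93 → 1084.

Cast on 282 stitches; work 1084 rows.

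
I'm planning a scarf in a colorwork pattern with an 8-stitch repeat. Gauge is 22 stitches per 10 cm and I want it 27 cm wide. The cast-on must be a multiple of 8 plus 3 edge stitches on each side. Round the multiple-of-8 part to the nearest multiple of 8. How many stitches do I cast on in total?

62 stitches.

22 / 10 = 2.2 sts per cm.
27 × 2.2 = 59.40 sts.
Less 6 edge sts → 53.40 for the repeat.
Nearest multiple of 8: 56.
Add back 6 edge sts → 62.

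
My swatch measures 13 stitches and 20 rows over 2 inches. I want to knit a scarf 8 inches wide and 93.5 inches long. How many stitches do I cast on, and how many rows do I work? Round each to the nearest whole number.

Cast on 52 stitches and work 935 rows.

Stitch gauge = 13/2 = 6.5 sts/in; 8 × 6.5 = 52.00 → 52 sts.
Row gauge = 20/2 = 10 rows/in; 93.5 × 10 = 935.00 → 935 rows.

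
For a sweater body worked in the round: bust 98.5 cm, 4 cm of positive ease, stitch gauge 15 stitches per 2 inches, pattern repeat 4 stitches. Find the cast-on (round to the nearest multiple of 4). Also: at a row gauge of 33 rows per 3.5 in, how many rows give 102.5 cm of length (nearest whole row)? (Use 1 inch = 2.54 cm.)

Cast on 304 stitches; work 380 rows.

Finished = 98.5 + 4 = 102.5 cm.
102.5 cm × 1/2.54 = 40.35 inches.
15/2 = 7.5 sts per in; 40.35 × 7.5 = 302.66 sts.
Nearest multiple of 4 → 304.
102.5 cm = 40.35 inches; × 9.429 = 380.48 → 380 rows.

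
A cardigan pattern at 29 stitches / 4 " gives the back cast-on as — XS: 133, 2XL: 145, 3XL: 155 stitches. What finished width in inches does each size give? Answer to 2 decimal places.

XS 18.34 inches; 2XL 20.00 inches; 3XL 21.38 inches.

29/4 = 7.25 sts per in.
XS: 133 / 7.25 = 18.345 → 18.34 in.
2XL: 145 / 7.25 = 20.000 → 20.00 in.
3XL: 155 / 7.25 = 21.379 → 21.38 in.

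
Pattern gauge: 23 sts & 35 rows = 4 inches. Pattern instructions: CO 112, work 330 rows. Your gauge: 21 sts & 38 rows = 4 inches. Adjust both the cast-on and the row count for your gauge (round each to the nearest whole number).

Stitches: 112 × 21/23 = 102.26 → 102.
Rows: 330 × 38/35 = 358.29 → 358.

Cast on 102 stitches; work 358 rows.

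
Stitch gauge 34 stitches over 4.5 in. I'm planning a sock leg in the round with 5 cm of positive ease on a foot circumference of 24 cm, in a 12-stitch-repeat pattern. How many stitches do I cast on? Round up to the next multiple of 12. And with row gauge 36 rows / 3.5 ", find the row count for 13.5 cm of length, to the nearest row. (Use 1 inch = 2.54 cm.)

Finished = 24 + 5 = 29 cm.
29 cm × 1/2.54 = 11.42 inches.
34/4.5 = 7.556 sts per in; 11.42 × 7.556 = 86.26 sts.
Next multiple of 12 → 96.
13.5 cm = 5.31 inches; × 10.286 = 54.67 → 55 rows.

Cast on 96 stitches; work 55 rows.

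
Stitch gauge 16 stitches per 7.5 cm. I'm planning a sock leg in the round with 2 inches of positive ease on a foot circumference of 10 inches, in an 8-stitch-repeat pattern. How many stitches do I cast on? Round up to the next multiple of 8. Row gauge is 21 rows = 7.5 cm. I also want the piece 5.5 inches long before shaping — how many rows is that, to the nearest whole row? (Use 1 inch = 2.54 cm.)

Finished = 10 + 2 = 12 inches.
12 inches × 2.54 = 30.48 cm.
16/7.5 = 2.133 sts per cm; 30.48 × 2.133 = 65.02 sts.
Next multiple of 8 → 72.
5.5 inches = 13.97 cm; × 2.8 = 39.12 → 39 rows.

Cast on 72 stitches; work 39 rows.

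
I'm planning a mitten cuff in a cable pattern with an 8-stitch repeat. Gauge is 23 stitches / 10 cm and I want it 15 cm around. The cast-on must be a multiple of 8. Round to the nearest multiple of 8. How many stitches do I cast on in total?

Cast on 32 stitches.

23 / 10 = 2.3 sts per cm.
15 × 2.3 = 34.50 sts.
Nearest multiple of 8: 32.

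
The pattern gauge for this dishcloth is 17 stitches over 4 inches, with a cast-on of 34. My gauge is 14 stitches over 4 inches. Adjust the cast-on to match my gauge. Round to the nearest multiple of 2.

Cast on 28 stitches.

Scale factor = 14 / 17 = 0.824.
34 × 14 / 17 = 28.00 sts.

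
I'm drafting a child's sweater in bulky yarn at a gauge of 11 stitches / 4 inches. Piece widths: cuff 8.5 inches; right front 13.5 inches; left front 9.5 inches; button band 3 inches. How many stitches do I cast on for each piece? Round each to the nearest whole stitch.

cuff 23; right front 37; left front 26; button band 8.

Rate = 11/4 = 2.75 sts per in.
cuff: 8.5 × 2.75 = 23.38 → 23.
right front: 13.5 × 2.75 = 37.12 → 37.
left front: 9.5 × 2.75 = 26.12 → 26.
button band: 3 × 2.75 = 8.25 → 8.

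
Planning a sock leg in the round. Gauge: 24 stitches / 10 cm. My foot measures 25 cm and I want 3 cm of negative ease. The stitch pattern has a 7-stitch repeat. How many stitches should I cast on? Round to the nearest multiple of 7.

CO 56 sts.

Finished = 25 − 3 = 22 cm.
24 / 10 = 2.4 sts/cm.
22 × 2.4 = 52.80 sts.
Nearest multiple of 7: 56.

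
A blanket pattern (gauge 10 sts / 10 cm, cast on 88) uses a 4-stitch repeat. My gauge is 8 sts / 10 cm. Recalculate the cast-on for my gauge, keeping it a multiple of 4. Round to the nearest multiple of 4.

CO 72 sts.

88 × 8 / 10 = 70.40.
Nearest multiple of 4: 72.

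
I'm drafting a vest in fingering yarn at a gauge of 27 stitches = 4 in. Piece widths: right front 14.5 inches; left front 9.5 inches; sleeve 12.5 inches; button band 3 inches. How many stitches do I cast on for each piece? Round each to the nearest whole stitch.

right front 98; left front 64; sleeve 84; button band 20.

Rate = 27/4 = 6.75 sts per in.
right front: 14.5 × 6.75 = 97.88 → 98.
left front: 9.5 × 6.75 = 64.12 → 64.
sleeve: 12.5 × 6.75 = 84.38 → 84.
button band: 3 × 6.75 = 20.25 → 20.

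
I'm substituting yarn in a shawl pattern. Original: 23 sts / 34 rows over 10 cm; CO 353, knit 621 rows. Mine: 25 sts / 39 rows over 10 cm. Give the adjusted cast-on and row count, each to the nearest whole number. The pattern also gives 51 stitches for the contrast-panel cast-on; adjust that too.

Cast on 384 stitches; work 712 rows; contrast-panel cast-on 55 stitches.

Stitches: 353 × 25/23 = 383.70 → 384.
Rows: 621 × 39/34 = 712.32 → 712.
contrast-panel cast-on: 51 × 25/23 = 55.43 → 55.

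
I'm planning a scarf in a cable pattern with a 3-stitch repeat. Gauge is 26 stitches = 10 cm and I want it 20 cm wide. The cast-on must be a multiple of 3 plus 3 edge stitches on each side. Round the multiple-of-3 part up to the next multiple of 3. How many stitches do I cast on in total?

54 stitches.

26 / 10 = 2.6 sts per cm.
20 × 2.6 = 52.00 sts.
Less 6 edge sts → 46.00 for the repeat.
Next multiple of 3: 48.
Add back 6 edge sts → 54.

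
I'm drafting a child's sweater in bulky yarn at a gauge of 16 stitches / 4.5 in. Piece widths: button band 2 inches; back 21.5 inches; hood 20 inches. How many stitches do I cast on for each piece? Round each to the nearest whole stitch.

Rate = 16/4.5 = 3.556 sts per in.
button band: 2 × 3.556 = 7.11 → 7.
back: 21.5 × 3.556 = 76.44 → 76.
hood: 20 × 3.556 = 71.11 → 71.

button band 7; back 76; hood 71.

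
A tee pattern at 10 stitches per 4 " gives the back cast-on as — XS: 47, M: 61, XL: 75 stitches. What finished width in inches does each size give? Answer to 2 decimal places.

XS 18.80 inches; M 24.40 inches; XL 30.00 inches.

10/4 = 2.5 sts per in.
XS: 47 / 2.5 = 18.800 → 18.80 in.
M: 61 / 2.5 = 24.400 → 24.40 in.
XL: 75 / 2.5 = 30.000 → 30.00 in.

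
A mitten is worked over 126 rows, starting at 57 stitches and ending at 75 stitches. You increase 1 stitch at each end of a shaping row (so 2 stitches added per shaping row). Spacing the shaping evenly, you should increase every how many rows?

Stitches to add: |75 − 57| = 18.
Shaping rows needed: 18 / 2 = 9.
126 rows / 9 = every 14 rows.

Increase every 14th row.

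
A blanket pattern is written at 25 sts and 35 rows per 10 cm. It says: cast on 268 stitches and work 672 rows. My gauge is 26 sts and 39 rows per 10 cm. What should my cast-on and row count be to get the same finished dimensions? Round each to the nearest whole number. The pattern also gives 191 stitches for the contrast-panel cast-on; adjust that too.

Stitches: 268 × 26/25 = 278.72 → 279.
Rows: 672 × 39/35 = 748.80 → 749.
contrast-panel cast-on: 191 × 26/25 = 198.64 → 199.

Cast on 279 stitches; work 749 rows; contrast-panel cast-on 199 stitches.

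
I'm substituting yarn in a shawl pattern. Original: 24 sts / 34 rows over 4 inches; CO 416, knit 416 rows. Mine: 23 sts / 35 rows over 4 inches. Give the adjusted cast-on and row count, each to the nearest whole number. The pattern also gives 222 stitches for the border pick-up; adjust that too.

Cast on 399 stitches; work 428 rows; border pick-up 213 stitches.

Stitches: 416 × 23/24 = 398.67 → 399.
Rows: 416 × 35/34 = 428.24 → 428.
border pick-up: 222 × 23/24 = 212.75 → 213.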